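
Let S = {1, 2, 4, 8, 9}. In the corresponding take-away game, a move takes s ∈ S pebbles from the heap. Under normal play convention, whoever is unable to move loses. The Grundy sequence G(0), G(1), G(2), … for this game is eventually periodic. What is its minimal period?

G(0) = 0
G(1) = mex{0} = 1
G(2) = mex{1,0} = 2
G(3) = mex{2,1} = 0
G(4) = mex{0,2,0} = 1
G(5) = mex{1,0,1} = 2
G(6) = mex{2,1,2} = 0
G(7) = mex{0,2,0} = 1
G(8) = mex{1,0,1,0} = 2
G(9) = mex{2,1,2,1,0} = 3
G(10) = mex{3,2,0,2,1} = 4
G(11) = mex{4,3,1,0,2} = 5
G(12) = mex{5,4,2,1,0} = 3
G(13) = mex{3,5,3,2,1} = 0
G(14) = mex{0,3,4,0,2} = 1
G(15) = mex{1,0,5,1,0} = 2
G(16) = mex{2,1,3,2,1} = 0
G(17) = mex{0,2,0,3,2} = 1
G(18) = mex{1,0,1,4,3} = 2
G(19) = mex{2,1,2,5,4} = 0
G(20) = mex{0,2,0,3,5} = 1
G(21) = mex{1,0,1,0,3} = 2
G(22) = mex{2,1,2,1,0} = 3
G(23) = mex{3,2,0,2,1} = 4
G(24) = mex{4,3,1,0,2} = 5
G(25) = mex{5,4,2,1,0} = 3
G(26) = mex{3,5,3,2,1} = 0
G(27) = mex{0,3,4,0,2} = 1
G(n+13) = G(n) holds for n = 0,…,8 (a full window of length max(S) = 9), so the sequence is purely periodic with period 13.

13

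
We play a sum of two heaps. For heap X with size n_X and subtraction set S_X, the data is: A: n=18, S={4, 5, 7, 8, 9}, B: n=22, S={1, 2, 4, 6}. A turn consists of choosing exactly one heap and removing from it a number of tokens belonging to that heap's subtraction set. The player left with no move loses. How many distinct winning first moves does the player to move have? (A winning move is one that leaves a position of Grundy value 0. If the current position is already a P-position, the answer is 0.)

Heap A, S = {4, 5, 7, 8, 9}:
G(0) = 0
G(1) = mex{} = 0
G(2) = mex{} = 0
G(3) = mex{} = 0
G(4) = mex{0} = 1
G(5) = mex{0,0} = 1
G(6) = mex{0,0} = 1
G(7) = mex{0,0,0} = 1
G(8) = mex{1,0,0,0} = 2
G(9) = mex{1,1,0,0,0} = 2
G(10) = mex{1,1,0,0,0} = 2
G(11) = mex{1,1,1,0,0} = 2
G(12) = mex{2,1,1,1,0} = 3
G(13) = mex{2,2,1,1,1} = 0
G(14) = mex{2,2,1,1,1} = 0
G(15) = mex{2,2,2,1,1} = 0
G(16) = mex{3,2,2,2,1} = 0
G(17) = mex{0,3,2,2,2} = 1
G(18) = mex{0,0,2,2,2} = 1
G_A(18) = 1.
Heap B, S = {1, 2, 4, 6}:
G(0) = 0
G(1) = mex{0} = 1
G(2) = mex{1,0} = 2
G(3) = mex{2,1} = 0
G(4) = mex{0,2,0} = 1
G(5) = mex{1,0,1} = 2
G(6) = mex{2,1,2,0} = 3
G(7) = mex{3,2,0,1} = 4
G(8) = mex{4,3,1,2} = 0
G(9) = mex{0,4,2,0} = 1
G(10) = mex{1,0,3,1} = 2
G(11) = mex{2,1,4,2} = 0
G(12) = mex{0,2,0,3} = 1
G(13) = mex{1,0,1,4} = 2
G(14) = mex{2,1,2,0} = 3
G(15) = mex{3,2,0,1} = 4
G(16) = mex{4,3,1,2} = 0
G(17) = mex{0,4,2,0} = 1
G(18) = mex{1,0,3,1} = 2
G(19) = mex{2,1,4,2} = 0
G(20) = mex{0,2,0,3} = 1
G(21) = mex{1,0,1,4} = 2
G(22) = mex{2,1,2,0} = 3
G_B(22) = 3.
Combined Grundy value = 1 ⊕ 3 = 2.
A winning move leaves total XOR = 0, i.e. changes one component's Grundy value g to g ⊕ X where X is the current total.
Heap A: need g' = 1⊕2 = 3. Options: 18−4→G=0, 18−5→G=0, 18−7→G=2, 18−8→G=2, 18−9→G=2. Hits: 0.
Heap B: need g' = 3⊕2 = 1. Options: 22−1→G=2, 22−2→G=1, 22−4→G=2, 22−6→G=0. Hits: 1.

1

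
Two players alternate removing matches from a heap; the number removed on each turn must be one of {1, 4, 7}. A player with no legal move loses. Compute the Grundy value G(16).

0

n :  0  1  2  3  4  5  6  7  8  9 10 11 12 13 14 15 16
G :  0  1  0  1  2  0  1  2  0  1  0  1  2  0  1  2  0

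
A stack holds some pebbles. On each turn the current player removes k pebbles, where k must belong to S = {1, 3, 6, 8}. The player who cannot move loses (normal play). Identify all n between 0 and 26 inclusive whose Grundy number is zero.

G(0) = 0
G(1) = mex{0} = 1
G(2) = mex{1} = 0
G(3) = mex{0,0} = 1
G(4) = mex{1,1} = 0
G(5) = mex{0,0} = 1
G(6) = mex{1,1,0} = 2
G(7) = mex{2,0,1} = 3
G(8) = mex{3,1,0,0} = 2
G(9) = mex{2,2,1,1} = 0
G(10) = mex{0,3,0,0} = 1
G(11) = mex{1,2,1,1} = 0
G(12) = mex{0,0,2,0} = 1
G(13) = mex{1,1,3,1} = 0
G(14) = mex{0,0,2,2} = 1
G(15) = mex{1,1,0,3} = 2
G(16) = mex{2,0,1,2} = 3
G(17) = mex{3,1,0,0} = 2
G(18) = mex{2,2,1,1} = 0
G(19) = mex{0,3,0,0} = 1
G(20) = mex{1,2,1,1} = 0
G(21) = mex{0,0,2,0} = 1
G(22) = mex{1,1,3,1} = 0
G(23) = mex{0,0,2,2} = 1
G(24) = mex{1,1,0,3} = 2
G(25) = mex{2,0,1,2} = 3
G(26) = mex{3,1,0,0} = 2
P-positions are exactly the n with G(n) = 0.

0, 2, 4, 9, 11, 13, 18, 20, 22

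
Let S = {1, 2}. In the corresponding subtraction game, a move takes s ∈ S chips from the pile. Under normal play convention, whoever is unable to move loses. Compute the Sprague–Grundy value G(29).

n :  0  1  2  3  4  5  6  7  8  9 10 11 12 13 14 15 16 17 18 19 20 21 22 23 24 25 26 27 28 29
G :  0  1  2  0  1  2  0  1  2  0  1  2  0  1  2  0  1  2  0  1  2  0  1  2  0  1  2  0  1  2

2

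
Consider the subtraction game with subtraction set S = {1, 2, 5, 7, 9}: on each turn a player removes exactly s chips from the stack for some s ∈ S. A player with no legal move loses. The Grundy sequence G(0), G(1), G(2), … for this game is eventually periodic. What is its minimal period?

14

G(0) = 0
G(1) = mex{0} = 1
G(2) = mex{1,0} = 2
G(3) = mex{2,1} = 0
G(4) = mex{0,2} = 1
G(5) = mex{1,0,0} = 2
G(6) = mex{2,1,1} = 0
G(7) = mex{0,2,2,0} = 1
G(8) = mex{1,0,0,1} = 2
G(9) = mex{2,1,1,2,0} = 3
G(10) = mex{3,2,2,0,1} = 4
G(11) = mex{4,3,0,1,2} = 5
G(12) = mex{5,4,1,2,0} = 3
G(13) = mex{3,5,2,0,1} = 4
G(14) = mex{4,3,3,1,2} = 0
G(15) = mex{0,4,4,2,0} = 1
G(16) = mex{1,0,5,3,1} = 2
G(17) = mex{2,1,3,4,2} = 0
G(18) = mex{0,2,4,5,3} = 1
G(19) = mex{1,0,0,3,4} = 2
G(20) = mex{2,1,1,4,5} = 0
G(21) = mex{0,2,2,0,3} = 1
G(22) = mex{1,0,0,1,4} = 2
G(23) = mex{2,1,1,2,0} = 3
G(24) = mex{3,2,2,0,1} = 4
G(25) = mex{4,3,0,1,2} = 5
G(26) = mex{5,4,1,2,0} = 3
G(27) = mex{3,5,2,0,1} = 4
G(28) = mex{4,3,3,1,2} = 0
G(29) = mex{0,4,4,2,0} = 1
G(n+14) = G(n) holds for n = 0,…,8 (a full window of length max(S) = 9), so the sequence is purely periodic with period 14.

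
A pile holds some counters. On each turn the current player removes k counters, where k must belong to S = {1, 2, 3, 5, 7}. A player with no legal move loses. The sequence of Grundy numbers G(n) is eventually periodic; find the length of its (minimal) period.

G(0) = 0
G(1) = mex{0} = 1
G(2) = mex{1,0} = 2
G(3) = mex{2,1,0} = 3
G(4) = mex{3,2,1} = 0
G(5) = mex{0,3,2,0} = 1
G(6) = mex{1,0,3,1} = 2
G(7) = mex{2,1,0,2,0} = 3
G(8) = mex{3,2,1,3,1} = 0
G(9) = mex{0,3,2,0,2} = 1
G(10) = mex{1,0,3,1,3} = 2
G(11) = mex{2,1,0,2,0} = 3
G(12) = mex{3,2,1,3,1} = 0
G(13) = mex{0,3,2,0,2} = 1
G(14) = mex{1,0,3,1,3} = 2
G(n+4) = G(n) holds for n = 0,…,6 (a full window of length max(S) = 7), so the sequence is purely periodic with period 4.

4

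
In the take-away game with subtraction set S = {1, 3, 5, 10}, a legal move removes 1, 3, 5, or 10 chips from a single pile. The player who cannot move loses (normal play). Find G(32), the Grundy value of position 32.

0

G(0) = 0
G(1) = mex{0} = 1
G(2) = mex{1} = 0
G(3) = mex{0,0} = 1
G(4) = mex{1,1} = 0
G(5) = mex{0,0,0} = 1
G(6) = mex{1,1,1} = 0
G(7) = mex{0,0,0} = 1
G(8) = mex{1,1,1} = 0
G(9) = mex{0,0,0} = 1
G(10) = mex{1,1,1,0} = 2
G(11) = mex{2,0,0,1} = 3
G(12) = mex{3,1,1,0} = 2
G(13) = mex{2,2,0,1} = 3
G(14) = mex{3,3,1,0} = 2
G(15) = mex{2,2,2,1} = 0
G(16) = mex{0,3,3,0} = 1
G(17) = mex{1,2,2,1} = 0
G(18) = mex{0,0,3,0} = 1
G(19) = mex{1,1,2,1} = 0
G(20) = mex{0,0,0,2} = 1
G(21) = mex{1,1,1,3} = 0
G(22) = mex{0,0,0,2} = 1
G(23) = mex{1,1,1,3} = 0
G(24) = mex{0,0,0,2} = 1
G(25) = mex{1,1,1,0} = 2
G(26) = mex{2,0,0,1} = 3
G(27) = mex{3,1,1,0} = 2
G(28) = mex{2,2,0,1} = 3
G(29) = mex{3,3,1,0} = 2
G(30) = mex{2,2,2,1} = 0
G(31) = mex{0,3,3,0} = 1
G(32) = mex{1,2,2,1} = 0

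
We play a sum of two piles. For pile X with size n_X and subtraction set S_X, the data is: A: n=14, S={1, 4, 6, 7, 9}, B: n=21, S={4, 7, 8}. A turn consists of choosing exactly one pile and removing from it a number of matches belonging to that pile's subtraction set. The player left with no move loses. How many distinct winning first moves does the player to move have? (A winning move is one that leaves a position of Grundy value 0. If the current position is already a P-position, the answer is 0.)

Pile A, S = {1, 4, 6, 7, 9}:
G(0) = 0
G(1) = mex{0} = 1
G(2) = mex{1} = 0
G(3) = mex{0} = 1
G(4) = mex{1,0} = 2
G(5) = mex{2,1} = 0
G(6) = mex{0,0,0} = 1
G(7) = mex{1,1,1,0} = 2
G(8) = mex{2,2,0,1} = 3
G(9) = mex{3,0,1,0,0} = 2
G(10) = mex{2,1,2,1,1} = 0
G(11) = mex{0,2,0,2,0} = 1
G(12) = mex{1,3,1,0,1} = 2
G(13) = mex{2,2,2,1,2} = 0
G(14) = mex{0,0,3,2,0} = 1
G_A(14) = 1.
Pile B, S = {4, 7, 8}:
G(0) = 0
G(1) = mex{} = 0
G(2) = mex{} = 0
G(3) = mex{} = 0
G(4) = mex{0} = 1
G(5) = mex{0} = 1
G(6) = mex{0} = 1
G(7) = mex{0,0} = 1
G(8) = mex{1,0,0} = 2
G(9) = mex{1,0,0} = 2
G(10) = mex{1,0,0} = 2
G(11) = mex{1,1,0} = 2
G(12) = mex{2,1,1} = 0
G(13) = mex{2,1,1} = 0
G(14) = mex{2,1,1} = 0
G(15) = mex{2,2,1} = 0
G(16) = mex{0,2,2} = 1
G(17) = mex{0,2,2} = 1
G(18) = mex{0,2,2} = 1
G(19) = mex{0,0,2} = 1
G(20) = mex{1,0,0} = 2
G(21) = mex{1,0,0} = 2
G_B(21) = 2.
Combined Grundy value = 1 ⊕ 2 = 3.
A winning move leaves total XOR = 0, i.e. changes one component's Grundy value g to g ⊕ X where X is the current total.
Pile A: need g' = 1⊕3 = 2. Options: 14−1→G=0, 14−4→G=0, 14−6→G=3, 14−7→G=2, 14−9→G=0. Hits: 1.
Pile B: need g' = 2⊕3 = 1. Options: 21−4→G=1, 21−7→G=0, 21−8→G=0. Hits: 1.

2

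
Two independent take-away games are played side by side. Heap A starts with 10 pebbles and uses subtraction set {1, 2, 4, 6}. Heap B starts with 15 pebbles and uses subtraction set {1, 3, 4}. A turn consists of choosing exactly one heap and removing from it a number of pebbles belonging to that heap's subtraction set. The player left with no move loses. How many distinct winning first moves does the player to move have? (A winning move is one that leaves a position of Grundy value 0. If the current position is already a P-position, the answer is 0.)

Heap A, S = {1, 2, 4, 6}:
G(0) = 0
G(1) = mex{0} = 1
G(2) = mex{1,0} = 2
G(3) = mex{2,1} = 0
G(4) = mex{0,2,0} = 1
G(5) = mex{1,0,1} = 2
G(6) = mex{2,1,2,0} = 3
G(7) = mex{3,2,0,1} = 4
G(8) = mex{4,3,1,2} = 0
G(9) = mex{0,4,2,0} = 1
G(10) = mex{1,0,3,1} = 2
G_A(10) = 2.
Heap B, S = {1, 3, 4}:
G(0) = 0
G(1) = mex{0} = 1
G(2) = mex{1} = 0
G(3) = mex{0,0} = 1
G(4) = mex{1,1,0} = 2
G(5) = mex{2,0,1} = 3
G(6) = mex{3,1,0} = 2
G(7) = mex{2,2,1} = 0
G(8) = mex{0,3,2} = 1
G(9) = mex{1,2,3} = 0
G(10) = mex{0,0,2} = 1
G(11) = mex{1,1,0} = 2
G(12) = mex{2,0,1} = 3
G(13) = mex{3,1,0} = 2
G(14) = mex{2,2,1} = 0
G(15) = mex{0,3,2} = 1
G_B(15) = 1.
Combined Grundy value = 2 ⊕ 1 = 3.
A winning move leaves total XOR = 0, i.e. changes one component's Grundy value g to g ⊕ X where X is the current total.
Heap A: need g' = 2⊕3 = 1. Options: 10−1→G=1, 10−2→G=0, 10−4→G=3, 10−6→G=1. Hits: 2.
Heap B: need g' = 1⊕3 = 2. Options: 15−1→G=0, 15−3→G=3, 15−4→G=2. Hits: 1.

3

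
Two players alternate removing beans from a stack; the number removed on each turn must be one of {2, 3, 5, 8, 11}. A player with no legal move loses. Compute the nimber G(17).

n :  0  1  2  3  4  5  6  7  8  9 10 11 12 13 14 15 16 17
G :  0  0  1  1  2  2  3  0  4  1  3  2  4  0  0  1  1  2

2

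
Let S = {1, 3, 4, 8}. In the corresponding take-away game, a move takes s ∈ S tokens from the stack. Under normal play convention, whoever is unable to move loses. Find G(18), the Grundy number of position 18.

G(0) = 0
G(1) = mex{0} = 1
G(2) = mex{1} = 0
G(3) = mex{0,0} = 1
G(4) = mex{1,1,0} = 2
G(5) = mex{2,0,1} = 3
G(6) = mex{3,1,0} = 2
G(7) = mex{2,2,1} = 0
G(8) = mex{0,3,2,0} = 1
G(9) = mex{1,2,3,1} = 0
G(10) = mex{0,0,2,0} = 1
G(11) = mex{1,1,0,1} = 2
G(12) = mex{2,0,1,2} = 3
G(13) = mex{3,1,0,3} = 2
G(14) = mex{2,2,1,2} = 0
G(15) = mex{0,3,2,0} = 1
G(16) = mex{1,2,3,1} = 0
G(17) = mex{0,0,2,0} = 1
G(18) = mex{1,1,0,1} = 2

2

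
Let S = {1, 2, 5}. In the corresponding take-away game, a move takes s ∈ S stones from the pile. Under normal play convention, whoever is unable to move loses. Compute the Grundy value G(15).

0

G(0) = 0
G(1) = mex{0} = 1
G(2) = mex{1,0} = 2
G(3) = mex{2,1} = 0
G(4) = mex{0,2} = 1
G(5) = mex{1,0,0} = 2
G(6) = mex{2,1,1} = 0
G(7) = mex{0,2,2} = 1
G(8) = mex{1,0,0} = 2
G(9) = mex{2,1,1} = 0
G(10) = mex{0,2,2} = 1
G(11) = mex{1,0,0} = 2
G(12) = mex{2,1,1} = 0
G(13) = mex{0,2,2} = 1
G(14) = mex{1,0,0} = 2
G(15) = mex{2,1,1} = 0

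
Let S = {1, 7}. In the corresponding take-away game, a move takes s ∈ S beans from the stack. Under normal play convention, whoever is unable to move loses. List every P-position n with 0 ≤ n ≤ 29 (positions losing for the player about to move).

0, 2, 4, 6, 8, 10, 12, 14, 16, 18, 20, 22, 24, 26, 28

n :  0  1  2  3  4  5  6  7  8  9 10 11 12 13 14 15 16 17 18 19 20 21 22 23 24 25 26 27 28 29
G :  0  1  0  1  0  1  0  1  0  1  0  1  0  1  0  1  0  1  0  1  0  1  0  1  0  1  0  1  0  1
P-positions are exactly the n with G(n) = 0.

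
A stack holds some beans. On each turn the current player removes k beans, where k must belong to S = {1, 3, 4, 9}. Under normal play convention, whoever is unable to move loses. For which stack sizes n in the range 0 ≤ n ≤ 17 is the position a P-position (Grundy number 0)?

n :  0  1  2  3  4  5  6  7  8  9 10 11 12 13 14 15 16 17
G :  0  1  0  1  2  3  2  0  1  4  3  2  0  1  0  1  2  3
P-positions are exactly the n with G(n) = 0.

0, 2, 7, 12, 14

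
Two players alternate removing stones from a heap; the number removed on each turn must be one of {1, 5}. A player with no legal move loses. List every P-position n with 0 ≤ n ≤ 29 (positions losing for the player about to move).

0, 2, 4, 6, 8, 10, 12, 14, 16, 18, 20, 22, 24, 26, 28

n :  0  1  2  3  4  5  6  7  8  9 10 11 12 13 14 15 16 17 18 19 20 21 22 23 24 25 26 27 28 29
G :  0  1  0  1  0  1  0  1  0  1  0  1  0  1  0  1  0  1  0  1  0  1  0  1  0  1  0  1  0  1
P-positions are exactly the n with G(n) = 0.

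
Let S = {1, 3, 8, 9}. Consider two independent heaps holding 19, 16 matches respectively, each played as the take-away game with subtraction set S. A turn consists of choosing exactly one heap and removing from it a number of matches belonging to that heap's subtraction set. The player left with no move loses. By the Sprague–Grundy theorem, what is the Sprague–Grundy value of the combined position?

1

All heaps use S = {1, 3, 8, 9}:
n :  0  1  2  3  4  5  6  7  8  9 10 11 12 13 14 15 16 17 18 19
G :  0  1  0  1  0  1  0  1  2  3  2  3  2  3  2  3  0  1  0  1
Heap A: G(19) = 1.
Heap B: G(16) = 0.
Combined Grundy value = 1 ⊕ 0 = 1.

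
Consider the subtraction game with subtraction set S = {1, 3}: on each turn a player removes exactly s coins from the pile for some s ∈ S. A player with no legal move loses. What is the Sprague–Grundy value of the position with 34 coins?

n :  0  1  2  3  4  5  6  7  8  9 10 11 12 13 14 15 16 17 18 19 20 21 22 23 24 25 26 27 28 29 30 31 32 33 34
G :  0  1  0  1  0  1  0  1  0  1  0  1  0  1  0  1  0  1  0  1  0  1  0  1  0  1  0  1  0  1  0  1  0  1  0

0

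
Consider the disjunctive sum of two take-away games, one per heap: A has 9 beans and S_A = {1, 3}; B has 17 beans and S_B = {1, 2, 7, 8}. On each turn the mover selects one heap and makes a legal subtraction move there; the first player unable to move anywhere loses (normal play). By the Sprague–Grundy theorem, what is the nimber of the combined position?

Heap A, S = {1, 3}:
G(0) = 0
G(1) = mex{0} = 1
G(2) = mex{1} = 0
G(3) = mex{0,0} = 1
G(4) = mex{1,1} = 0
G(5) = mex{0,0} = 1
G(6) = mex{1,1} = 0
G(7) = mex{0,0} = 1
G(8) = mex{1,1} = 0
G(9) = mex{0,0} = 1
G_A(9) = 1.
Heap B, S = {1, 2, 7, 8}:
G(0) = 0
G(1) = mex{0} = 1
G(2) = mex{1,0} = 2
G(3) = mex{2,1} = 0
G(4) = mex{0,2} = 1
G(5) = mex{1,0} = 2
G(6) = mex{2,1} = 0
G(7) = mex{0,2,0} = 1
G(8) = mex{1,0,1,0} = 2
G(9) = mex{2,1,2,1} = 0
G(10) = mex{0,2,0,2} = 1
G(11) = mex{1,0,1,0} = 2
G(12) = mex{2,1,2,1} = 0
G(13) = mex{0,2,0,2} = 1
G(14) = mex{1,0,1,0} = 2
G(15) = mex{2,1,2,1} = 0
G(16) = mex{0,2,0,2} = 1
G(17) = mex{1,0,1,0} = 2
G_B(17) = 2.
Combined Grundy value = 1 ⊕ 2 = 3.

3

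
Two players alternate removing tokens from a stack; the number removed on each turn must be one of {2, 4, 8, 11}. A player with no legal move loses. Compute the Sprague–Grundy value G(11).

2

n :  0  1  2  3  4  5  6  7  8  9 10 11
G :  0  0  1  1  2  2  0  0  1  1  2  2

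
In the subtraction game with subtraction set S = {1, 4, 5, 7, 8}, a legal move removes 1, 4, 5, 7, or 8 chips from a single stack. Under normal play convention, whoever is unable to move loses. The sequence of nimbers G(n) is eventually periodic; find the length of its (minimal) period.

11

G(0) = 0
G(1) = mex{0} = 1
G(2) = mex{1} = 0
G(3) = mex{0} = 1
G(4) = mex{1,0} = 2
G(5) = mex{2,1,0} = 3
G(6) = mex{3,0,1} = 2
G(7) = mex{2,1,0,0} = 3
G(8) = mex{3,2,1,1,0} = 4
G(9) = mex{4,3,2,0,1} = 5
G(10) = mex{5,2,3,1,0} = 4
G(11) = mex{4,3,2,2,1} = 0
G(12) = mex{0,4,3,3,2} = 1
G(13) = mex{1,5,4,2,3} = 0
G(14) = mex{0,4,5,3,2} = 1
G(15) = mex{1,0,4,4,3} = 2
G(16) = mex{2,1,0,5,4} = 3
G(17) = mex{3,0,1,4,5} = 2
G(18) = mex{2,1,0,0,4} = 3
G(19) = mex{3,2,1,1,0} = 4
G(20) = mex{4,3,2,0,1} = 5
G(21) = mex{5,2,3,1,0} = 4
G(22) = mex{4,3,2,2,1} = 0
G(23) = mex{0,4,3,3,2} = 1
G(n+11) = G(n) holds for n = 0,…,7 (a full window of length max(S) = 8), so the sequence is purely periodic with period 11.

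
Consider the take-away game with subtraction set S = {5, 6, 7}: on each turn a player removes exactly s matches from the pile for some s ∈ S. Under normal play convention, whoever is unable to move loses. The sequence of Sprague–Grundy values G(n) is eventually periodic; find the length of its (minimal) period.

G(0) = 0
G(1) = mex{} = 0
G(2) = mex{} = 0
G(3) = mex{} = 0
G(4) = mex{} = 0
G(5) = mex{0} = 1
G(6) = mex{0,0} = 1
G(7) = mex{0,0,0} = 1
G(8) = mex{0,0,0} = 1
G(9) = mex{0,0,0} = 1
G(10) = mex{1,0,0} = 2
G(11) = mex{1,1,0} = 2
G(12) = mex{1,1,1} = 0
G(13) = mex{1,1,1} = 0
G(14) = mex{1,1,1} = 0
G(15) = mex{2,1,1} = 0
G(16) = mex{2,2,1} = 0
G(17) = mex{0,2,2} = 1
G(18) = mex{0,0,2} = 1
G(19) = mex{0,0,0} = 1
G(20) = mex{0,0,0} = 1
G(21) = mex{0,0,0} = 1
G(22) = mex{1,0,0} = 2
G(23) = mex{1,1,0} = 2
G(24) = mex{1,1,1} = 0
G(25) = mex{1,1,1} = 0
G(n+12) = G(n) holds for n = 0,…,6 (a full window of length max(S) = 7), so the sequence is purely periodic with period 12.

12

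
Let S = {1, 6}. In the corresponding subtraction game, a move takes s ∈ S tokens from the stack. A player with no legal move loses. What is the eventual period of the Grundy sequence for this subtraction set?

n :  0  1  2  3  4  5  6  7  8  9 10 11 12 13 14 15
G :  0  1  0  1  0  1  2  0  1  0  1  0  1  2  0  1
G(n+7) = G(n) holds for n = 0,…,5 (a full window of length max(S) = 6), so the sequence is purely periodic with period 7.

7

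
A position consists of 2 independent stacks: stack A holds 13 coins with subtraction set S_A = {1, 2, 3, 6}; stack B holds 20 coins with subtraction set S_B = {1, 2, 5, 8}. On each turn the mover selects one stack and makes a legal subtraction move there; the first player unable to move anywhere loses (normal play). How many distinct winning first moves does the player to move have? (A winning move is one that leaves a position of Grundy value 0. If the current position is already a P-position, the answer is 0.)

Stack A, S = {1, 2, 3, 6}:
G(0) = 0
G(1) = mex{0} = 1
G(2) = mex{1,0} = 2
G(3) = mex{2,1,0} = 3
G(4) = mex{3,2,1} = 0
G(5) = mex{0,3,2} = 1
G(6) = mex{1,0,3,0} = 2
G(7) = mex{2,1,0,1} = 3
G(8) = mex{3,2,1,2} = 0
G(9) = mex{0,3,2,3} = 1
G(10) = mex{1,0,3,0} = 2
G(11) = mex{2,1,0,1} = 3
G(12) = mex{3,2,1,2} = 0
G(13) = mex{0,3,2,3} = 1
G_A(13) = 1.
Stack B, S = {1, 2, 5, 8}:
G(0) = 0
G(1) = mex{0} = 1
G(2) = mex{1,0} = 2
G(3) = mex{2,1} = 0
G(4) = mex{0,2} = 1
G(5) = mex{1,0,0} = 2
G(6) = mex{2,1,1} = 0
G(7) = mex{0,2,2} = 1
G(8) = mex{1,0,0,0} = 2
G(9) = mex{2,1,1,1} = 0
G(10) = mex{0,2,2,2} = 1
G(11) = mex{1,0,0,0} = 2
G(12) = mex{2,1,1,1} = 0
G(13) = mex{0,2,2,2} = 1
G(14) = mex{1,0,0,0} = 2
G(15) = mex{2,1,1,1} = 0
G(16) = mex{0,2,2,2} = 1
G(17) = mex{1,0,0,0} = 2
G(18) = mex{2,1,1,1} = 0
G(19) = mex{0,2,2,2} = 1
G(20) = mex{1,0,0,0} = 2
G_B(20) = 2.
Combined Grundy value = 1 ⊕ 2 = 3.
A winning move leaves total XOR = 0, i.e. changes one component's Grundy value g to g ⊕ X where X is the current total.
Stack A: need g' = 1⊕3 = 2. Options: 13−1→G=0, 13−2→G=3, 13−3→G=2, 13−6→G=3. Hits: 1.
Stack B: need g' = 2⊕3 = 1. Options: 20−1→G=1, 20−2→G=0, 20−5→G=0, 20−8→G=0. Hits: 1.

2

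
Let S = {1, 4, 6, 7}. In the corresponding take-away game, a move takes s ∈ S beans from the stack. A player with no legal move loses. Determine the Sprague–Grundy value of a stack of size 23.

0

n :  0  1  2  3  4  5  6  7  8  9 10 11 12 13 14 15 16 17 18 19 20 21 22 23
G :  0  1  0  1  2  0  1  2  3  2  0  1  2  0  1  0  1  2  0  1  2  3  2  0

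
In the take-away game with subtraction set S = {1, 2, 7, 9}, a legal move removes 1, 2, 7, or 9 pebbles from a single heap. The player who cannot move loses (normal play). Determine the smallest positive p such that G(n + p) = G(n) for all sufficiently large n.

11

n :  0  1  2  3  4  5  6  7  8  9 10 11 12 13 14 15 16 17 18 19 20 21 22 23
G :  0  1  2  0  1  2  0  1  2  3  4  0  1  2  0  1  2  0  1  2  3  4  0  1
G(n+11) = G(n) holds for n = 0,…,8 (a full window of length max(S) = 9), so the sequence is purely periodic with period 11.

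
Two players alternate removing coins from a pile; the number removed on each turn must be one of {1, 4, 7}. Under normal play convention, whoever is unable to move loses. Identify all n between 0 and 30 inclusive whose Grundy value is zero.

n :  0  1  2  3  4  5  6  7  8  9 10 11 12 13 14 15 16 17 18 19 20 21 22 23 24 25 26 27 28 29 30
G :  0  1  0  1  2  0  1  2  0  1  0  1  2  0  1  2  0  1  0  1  2  0  1  2  0  1  0  1  2  0  1
P-positions are exactly the n with G(n) = 0.

0, 2, 5, 8, 10, 13, 16, 18, 21, 24, 26, 29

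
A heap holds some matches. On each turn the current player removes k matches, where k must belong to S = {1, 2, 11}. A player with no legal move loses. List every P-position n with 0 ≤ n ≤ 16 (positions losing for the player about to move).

0, 3, 6, 9, 12, 15

G(0) = 0
G(1) = mex{0} = 1
G(2) = mex{1,0} = 2
G(3) = mex{2,1} = 0
G(4) = mex{0,2} = 1
G(5) = mex{1,0} = 2
G(6) = mex{2,1} = 0
G(7) = mex{0,2} = 1
G(8) = mex{1,0} = 2
G(9) = mex{2,1} = 0
G(10) = mex{0,2} = 1
G(11) = mex{1,0,0} = 2
G(12) = mex{2,1,1} = 0
G(13) = mex{0,2,2} = 1
G(14) = mex{1,0,0} = 2
G(15) = mex{2,1,1} = 0
G(16) = mex{0,2,2} = 1
P-positions are exactly the n with G(n) = 0.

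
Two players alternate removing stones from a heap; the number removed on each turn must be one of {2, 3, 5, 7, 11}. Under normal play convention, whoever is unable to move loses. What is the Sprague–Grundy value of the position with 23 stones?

2

n :  0  1  2  3  4  5  6  7  8  9 10 11 12 13 14 15 16 17 18 19 20 21 22 23
G :  0  0  1  1  2  2  3  3  4  0  0  1  1  2  2  3  3  4  0  0  1  1  2  2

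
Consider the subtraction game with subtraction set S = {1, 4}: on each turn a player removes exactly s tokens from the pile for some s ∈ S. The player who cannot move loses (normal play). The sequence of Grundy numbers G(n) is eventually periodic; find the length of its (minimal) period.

5

G(0) = 0
G(1) = mex{0} = 1
G(2) = mex{1} = 0
G(3) = mex{0} = 1
G(4) = mex{1,0} = 2
G(5) = mex{2,1} = 0
G(6) = mex{0,0} = 1
G(7) = mex{1,1} = 0
G(8) = mex{0,2} = 1
G(9) = mex{1,0} = 2
G(10) = mex{2,1} = 0
G(11) = mex{0,0} = 1
G(12) = mex{1,1} = 0
G(13) = mex{0,2} = 1
G(14) = mex{1,0} = 2
G(n+5) = G(n) holds for n = 0,…,3 (a full window of length max(S) = 4), so the sequence is purely periodic with period 5.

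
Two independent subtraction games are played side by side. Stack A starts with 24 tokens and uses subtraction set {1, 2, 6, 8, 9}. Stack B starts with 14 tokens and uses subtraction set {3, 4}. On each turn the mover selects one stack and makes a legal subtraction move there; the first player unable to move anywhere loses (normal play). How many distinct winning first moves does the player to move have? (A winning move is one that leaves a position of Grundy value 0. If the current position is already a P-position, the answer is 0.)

0

Stack A, S = {1, 2, 6, 8, 9}:
n :  0  1  2  3  4  5  6  7  8  9 10 11 12 13 14 15 16 17 18 19 20 21 22 23 24
G :  0  1  2  0  1  2  3  0  1  2  0  1  2  3  0  1  2  0  1  2  3  0  1  2  0
G_A(24) = 0.
Stack B, S = {3, 4}:
G(0) = 0
G(1) = mex{} = 0
G(2) = mex{} = 0
G(3) = mex{0} = 1
G(4) = mex{0,0} = 1
G(5) = mex{0,0} = 1
G(6) = mex{1,0} = 2
G(7) = mex{1,1} = 0
G(8) = mex{1,1} = 0
G(9) = mex{2,1} = 0
G(10) = mex{0,2} = 1
G(11) = mex{0,0} = 1
G(12) = mex{0,0} = 1
G(13) = mex{1,0} = 2
G(14) = mex{1,1} = 0
G_B(14) = 0.
Combined Grundy value = 0 ⊕ 0 = 0.
A winning move leaves total XOR = 0, i.e. changes one component's Grundy value g to g ⊕ X where X is the current total.
Stack A: target g' = 0⊕0 = 0, but every legal move changes the Grundy value (mex property), so 0 moves.
Stack B: target g' = 0⊕0 = 0, but every legal move changes the Grundy value (mex property), so 0 moves.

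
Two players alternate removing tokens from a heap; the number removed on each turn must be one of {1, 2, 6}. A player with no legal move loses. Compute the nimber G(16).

G(0) = 0
G(1) = mex{0} = 1
G(2) = mex{1,0} = 2
G(3) = mex{2,1} = 0
G(4) = mex{0,2} = 1
G(5) = mex{1,0} = 2
G(6) = mex{2,1,0} = 3
G(7) = mex{3,2,1} = 0
G(8) = mex{0,3,2} = 1
G(9) = mex{1,0,0} = 2
G(10) = mex{2,1,1} = 0
G(11) = mex{0,2,2} = 1
G(12) = mex{1,0,3} = 2
G(13) = mex{2,1,0} = 3
G(14) = mex{3,2,1} = 0
G(15) = mex{0,3,2} = 1
G(16) = mex{1,0,0} = 2

2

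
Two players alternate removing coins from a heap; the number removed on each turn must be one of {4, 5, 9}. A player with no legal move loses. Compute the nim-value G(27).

0

G(0) = 0
G(1) = mex{} = 0
G(2) = mex{} = 0
G(3) = mex{} = 0
G(4) = mex{0} = 1
G(5) = mex{0,0} = 1
G(6) = mex{0,0} = 1
G(7) = mex{0,0} = 1
G(8) = mex{1,0} = 2
G(9) = mex{1,1,0} = 2
G(10) = mex{1,1,0} = 2
G(11) = mex{1,1,0} = 2
G(12) = mex{2,1,0} = 3
G(13) = mex{2,2,1} = 0
G(14) = mex{2,2,1} = 0
G(15) = mex{2,2,1} = 0
G(16) = mex{3,2,1} = 0
G(17) = mex{0,3,2} = 1
G(18) = mex{0,0,2} = 1
G(19) = mex{0,0,2} = 1
G(20) = mex{0,0,2} = 1
G(21) = mex{1,0,3} = 2
G(22) = mex{1,1,0} = 2
G(23) = mex{1,1,0} = 2
G(24) = mex{1,1,0} = 2
G(25) = mex{2,1,0} = 3
G(26) = mex{2,2,1} = 0
G(27) = mex{2,2,1} = 0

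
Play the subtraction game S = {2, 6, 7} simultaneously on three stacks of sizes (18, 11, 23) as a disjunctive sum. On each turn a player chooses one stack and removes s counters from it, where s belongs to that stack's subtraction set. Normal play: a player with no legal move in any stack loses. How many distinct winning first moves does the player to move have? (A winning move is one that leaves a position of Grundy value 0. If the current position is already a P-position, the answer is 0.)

2

All stacks use S = {2, 6, 7}:
n :  0  1  2  3  4  5  6  7  8  9 10 11 12 13 14 15 16 17 18 19 20 21 22 23
G :  0  0  1  1  0  0  1  1  2  0  3  1  2  0  0  1  1  0  0  1  1  2  0  3
Stack A: G(18) = 0.
Stack B: G(11) = 1.
Stack C: G(23) = 3.
Combined Grundy value = 0 ⊕ 1 ⊕ 3 = 2.
A winning move leaves total XOR = 0, i.e. changes one component's Grundy value g to g ⊕ X where X is the current total.
Stack A: need g' = 0⊕2 = 2. Options: 18−2→G=1, 18−6→G=2, 18−7→G=1. Hits: 1.
Stack B: need g' = 1⊕2 = 3. Options: 11−2→G=0, 11−6→G=0, 11−7→G=0. Hits: 0.
Stack C: need g' = 3⊕2 = 1. Options: 23−2→G=2, 23−6→G=0, 23−7→G=1. Hits: 1.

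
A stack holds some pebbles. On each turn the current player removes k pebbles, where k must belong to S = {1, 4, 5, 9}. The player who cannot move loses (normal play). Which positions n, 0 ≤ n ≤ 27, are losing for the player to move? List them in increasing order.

G(0) = 0
G(1) = mex{0} = 1
G(2) = mex{1} = 0
G(3) = mex{0} = 1
G(4) = mex{1,0} = 2
G(5) = mex{2,1,0} = 3
G(6) = mex{3,0,1} = 2
G(7) = mex{2,1,0} = 3
G(8) = mex{3,2,1} = 0
G(9) = mex{0,3,2,0} = 1
G(10) = mex{1,2,3,1} = 0
G(11) = mex{0,3,2,0} = 1
G(12) = mex{1,0,3,1} = 2
G(13) = mex{2,1,0,2} = 3
G(14) = mex{3,0,1,3} = 2
G(15) = mex{2,1,0,2} = 3
G(16) = mex{3,2,1,3} = 0
G(17) = mex{0,3,2,0} = 1
G(18) = mex{1,2,3,1} = 0
G(19) = mex{0,3,2,0} = 1
G(20) = mex{1,0,3,1} = 2
G(21) = mex{2,1,0,2} = 3
G(22) = mex{3,0,1,3} = 2
G(23) = mex{2,1,0,2} = 3
G(24) = mex{3,2,1,3} = 0
G(25) = mex{0,3,2,0} = 1
G(26) = mex{1,2,3,1} = 0
G(27) = mex{0,3,2,0} = 1
P-positions are exactly the n with G(n) = 0.

0, 2, 8, 10, 16, 18, 24, 26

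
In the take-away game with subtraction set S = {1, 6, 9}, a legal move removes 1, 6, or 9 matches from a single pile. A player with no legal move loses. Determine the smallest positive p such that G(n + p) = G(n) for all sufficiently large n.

5

n :  0  1  2  3  4  5  6  7  8  9 10 11 12 13 14 15 16 17 18 19 20 21 22 23 24 25 26
G :  0  1  0  1  0  1  2  0  1  2  3  2  0  1  0  1  2  0  1  0  1  2  0  1  0  1  2
From n = 11 onward G(n+5) = G(n); since this holds over max(S) = 9 consecutive positions the period is 5 (pre-period 11).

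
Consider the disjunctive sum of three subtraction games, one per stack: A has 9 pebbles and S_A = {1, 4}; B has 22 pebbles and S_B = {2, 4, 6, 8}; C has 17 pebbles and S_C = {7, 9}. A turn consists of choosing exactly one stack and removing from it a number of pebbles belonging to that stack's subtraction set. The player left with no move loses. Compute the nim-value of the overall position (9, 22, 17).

Stack A, S = {1, 4}:
G(0) = 0
G(1) = mex{0} = 1
G(2) = mex{1} = 0
G(3) = mex{0} = 1
G(4) = mex{1,0} = 2
G(5) = mex{2,1} = 0
G(6) = mex{0,0} = 1
G(7) = mex{1,1} = 0
G(8) = mex{0,2} = 1
G(9) = mex{1,0} = 2
G_A(9) = 2.
Stack B, S = {2, 4, 6, 8}:
G(0) = 0
G(1) = mex{} = 0
G(2) = mex{0} = 1
G(3) = mex{0} = 1
G(4) = mex{1,0} = 2
G(5) = mex{1,0} = 2
G(6) = mex{2,1,0} = 3
G(7) = mex{2,1,0} = 3
G(8) = mex{3,2,1,0} = 4
G(9) = mex{3,2,1,0} = 4
G(10) = mex{4,3,2,1} = 0
G(11) = mex{4,3,2,1} = 0
G(12) = mex{0,4,3,2} = 1
G(13) = mex{0,4,3,2} = 1
G(14) = mex{1,0,4,3} = 2
G(15) = mex{1,0,4,3} = 2
G(16) = mex{2,1,0,4} = 3
G(17) = mex{2,1,0,4} = 3
G(18) = mex{3,2,1,0} = 4
G(19) = mex{3,2,1,0} = 4
G(20) = mex{4,3,2,1} = 0
G(21) = mex{4,3,2,1} = 0
G(22) = mex{0,4,3,2} = 1
G_B(22) = 1.
Stack C, S = {7, 9}:
G(0) = 0
G(1) = mex{} = 0
G(2) = mex{} = 0
G(3) = mex{} = 0
G(4) = mex{} = 0
G(5) = mex{} = 0
G(6) = mex{} = 0
G(7) = mex{0} = 1
G(8) = mex{0} = 1
G(9) = mex{0,0} = 1
G(10) = mex{0,0} = 1
G(11) = mex{0,0} = 1
G(12) = mex{0,0} = 1
G(13) = mex{0,0} = 1
G(14) = mex{1,0} = 2
G(15) = mex{1,0} = 2
G(16) = mex{1,1} = 0
G(17) = mex{1,1} = 0
G_C(17) = 0.
Combined Grundy value = 2 ⊕ 1 ⊕ 0 = 3.

3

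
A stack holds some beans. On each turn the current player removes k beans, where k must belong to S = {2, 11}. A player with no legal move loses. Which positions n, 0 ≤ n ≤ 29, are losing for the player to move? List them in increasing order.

G(0) = 0
G(1) = mex{} = 0
G(2) = mex{0} = 1
G(3) = mex{0} = 1
G(4) = mex{1} = 0
G(5) = mex{1} = 0
G(6) = mex{0} = 1
G(7) = mex{0} = 1
G(8) = mex{1} = 0
G(9) = mex{1} = 0
G(10) = mex{0} = 1
G(11) = mex{0,0} = 1
G(12) = mex{1,0} = 2
G(13) = mex{1,1} = 0
G(14) = mex{2,1} = 0
G(15) = mex{0,0} = 1
G(16) = mex{0,0} = 1
G(17) = mex{1,1} = 0
G(18) = mex{1,1} = 0
G(19) = mex{0,0} = 1
G(20) = mex{0,0} = 1
G(21) = mex{1,1} = 0
G(22) = mex{1,1} = 0
G(23) = mex{0,2} = 1
G(24) = mex{0,0} = 1
G(25) = mex{1,0} = 2
G(26) = mex{1,1} = 0
G(27) = mex{2,1} = 0
G(28) = mex{0,0} = 1
G(29) = mex{0,0} = 1
P-positions are exactly the n with G(n) = 0.

0, 1, 4, 5, 8, 9, 13, 14, 17, 18, 21, 22, 26, 27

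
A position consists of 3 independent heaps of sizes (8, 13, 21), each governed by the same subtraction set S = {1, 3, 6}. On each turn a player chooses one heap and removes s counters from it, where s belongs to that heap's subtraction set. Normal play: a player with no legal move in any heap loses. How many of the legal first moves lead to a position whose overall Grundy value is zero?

All heaps use S = {1, 3, 6}:
G(0) = 0
G(1) = mex{0} = 1
G(2) = mex{1} = 0
G(3) = mex{0,0} = 1
G(4) = mex{1,1} = 0
G(5) = mex{0,0} = 1
G(6) = mex{1,1,0} = 2
G(7) = mex{2,0,1} = 3
G(8) = mex{3,1,0} = 2
G(9) = mex{2,2,1} = 0
G(10) = mex{0,3,0} = 1
G(11) = mex{1,2,1} = 0
G(12) = mex{0,0,2} = 1
G(13) = mex{1,1,3} = 0
G(14) = mex{0,0,2} = 1
G(15) = mex{1,1,0} = 2
G(16) = mex{2,0,1} = 3
G(17) = mex{3,1,0} = 2
G(18) = mex{2,2,1} = 0
G(19) = mex{0,3,0} = 1
G(20) = mex{1,2,1} = 0
G(21) = mex{0,0,2} = 1
Heap A: G(8) = 2.
Heap B: G(13) = 0.
Heap C: G(21) = 1.
Combined Grundy value = 2 ⊕ 0 ⊕ 1 = 3.
A winning move leaves total XOR = 0, i.e. changes one component's Grundy value g to g ⊕ X where X is the current total.
Heap A: need g' = 2⊕3 = 1. Options: 8−1→G=3, 8−3→G=1, 8−6→G=0. Hits: 1.
Heap B: need g' = 0⊕3 = 3. Options: 13−1→G=1, 13−3→G=1, 13−6→G=3. Hits: 1.
Heap C: need g' = 1⊕3 = 2. Options: 21−1→G=0, 21−3→G=0, 21−6→G=2. Hits: 1.

3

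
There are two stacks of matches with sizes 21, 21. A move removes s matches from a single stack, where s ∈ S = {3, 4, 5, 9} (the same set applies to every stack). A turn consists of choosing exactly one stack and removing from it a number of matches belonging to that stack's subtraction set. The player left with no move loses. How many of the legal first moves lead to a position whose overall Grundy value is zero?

All stacks use S = {3, 4, 5, 9}:
n :  0  1  2  3  4  5  6  7  8  9 10 11 12 13 14 15 16 17 18 19 20 21
G :  0  0  0  1  1  1  2  2  0  3  3  1  4  2  0  0  0  1  1  1  2  2
Stack A: G(21) = 2.
Stack B: G(21) = 2.
Combined Grundy value = 2 ⊕ 2 = 0.
A winning move leaves total XOR = 0, i.e. changes one component's Grundy value g to g ⊕ X where X is the current total.
Stack A: target g' = 2⊕0 = 2, but every legal move changes the Grundy value (mex property), so 0 moves.
Stack B: target g' = 2⊕0 = 2, but every legal move changes the Grundy value (mex property), so 0 moves.

0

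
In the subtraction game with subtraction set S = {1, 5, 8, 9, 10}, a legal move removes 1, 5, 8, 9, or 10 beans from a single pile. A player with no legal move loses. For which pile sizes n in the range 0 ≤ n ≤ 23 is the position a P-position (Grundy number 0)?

G(0) = 0
G(1) = mex{0} = 1
G(2) = mex{1} = 0
G(3) = mex{0} = 1
G(4) = mex{1} = 0
G(5) = mex{0,0} = 1
G(6) = mex{1,1} = 0
G(7) = mex{0,0} = 1
G(8) = mex{1,1,0} = 2
G(9) = mex{2,0,1,0} = 3
G(10) = mex{3,1,0,1,0} = 2
G(11) = mex{2,0,1,0,1} = 3
G(12) = mex{3,1,0,1,0} = 2
G(13) = mex{2,2,1,0,1} = 3
G(14) = mex{3,3,0,1,0} = 2
G(15) = mex{2,2,1,0,1} = 3
G(16) = mex{3,3,2,1,0} = 4
G(17) = mex{4,2,3,2,1} = 0
G(18) = mex{0,3,2,3,2} = 1
G(19) = mex{1,2,3,2,3} = 0
G(20) = mex{0,3,2,3,2} = 1
G(21) = mex{1,4,3,2,3} = 0
G(22) = mex{0,0,2,3,2} = 1
G(23) = mex{1,1,3,2,3} = 0
P-positions are exactly the n with G(n) = 0.

0, 2, 4, 6, 17, 19, 21, 23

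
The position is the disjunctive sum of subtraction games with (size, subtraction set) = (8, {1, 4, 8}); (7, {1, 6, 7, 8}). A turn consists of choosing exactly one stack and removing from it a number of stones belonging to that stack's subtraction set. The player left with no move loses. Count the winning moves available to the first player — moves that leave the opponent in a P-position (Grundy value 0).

Stack A, S = {1, 4, 8}:
G(0) = 0
G(1) = mex{0} = 1
G(2) = mex{1} = 0
G(3) = mex{0} = 1
G(4) = mex{1,0} = 2
G(5) = mex{2,1} = 0
G(6) = mex{0,0} = 1
G(7) = mex{1,1} = 0
G(8) = mex{0,2,0} = 1
G_A(8) = 1.
Stack B, S = {1, 6, 7, 8}:
G(0) = 0
G(1) = mex{0} = 1
G(2) = mex{1} = 0
G(3) = mex{0} = 1
G(4) = mex{1} = 0
G(5) = mex{0} = 1
G(6) = mex{1,0} = 2
G(7) = mex{2,1,0} = 3
G_B(7) = 3.
Combined Grundy value = 1 ⊕ 3 = 2.
A winning move leaves total XOR = 0, i.e. changes one component's Grundy value g to g ⊕ X where X is the current total.
Stack A: need g' = 1⊕2 = 3. Options: 8−1→G=0, 8−4→G=2, 8−8→G=0. Hits: 0.
Stack B: need g' = 3⊕2 = 1. Options: 7−1→G=2, 7−6→G=1, 7−7→G=0. Hits: 1.

1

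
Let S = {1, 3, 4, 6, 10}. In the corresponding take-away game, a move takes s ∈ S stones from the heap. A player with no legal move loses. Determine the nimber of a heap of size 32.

n :  0  1  2  3  4  5  6  7  8  9 10 11 12 13 14 15 16 17 18 19 20 21 22 23 24 25 26 27 28 29 30 31 32
G :  0  1  0  1  2  3  2  0  1  0  1  2  3  2  0  1  0  1  2  3  2  0  1  0  1  2  3  2  0  1  0  1  2

2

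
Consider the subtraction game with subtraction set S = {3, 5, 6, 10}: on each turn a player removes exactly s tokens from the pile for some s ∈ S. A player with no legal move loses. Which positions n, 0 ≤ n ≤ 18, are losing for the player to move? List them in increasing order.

0, 1, 2, 9, 13, 17

G(0) = 0
G(1) = mex{} = 0
G(2) = mex{} = 0
G(3) = mex{0} = 1
G(4) = mex{0} = 1
G(5) = mex{0,0} = 1
G(6) = mex{1,0,0} = 2
G(7) = mex{1,0,0} = 2
G(8) = mex{1,1,0} = 2
G(9) = mex{2,1,1} = 0
G(10) = mex{2,1,1,0} = 3
G(11) = mex{2,2,1,0} = 3
G(12) = mex{0,2,2,0} = 1
G(13) = mex{3,2,2,1} = 0
G(14) = mex{3,0,2,1} = 4
G(15) = mex{1,3,0,1} = 2
G(16) = mex{0,3,3,2} = 1
G(17) = mex{4,1,3,2} = 0
G(18) = mex{2,0,1,2} = 3
P-positions are exactly the n with G(n) = 0.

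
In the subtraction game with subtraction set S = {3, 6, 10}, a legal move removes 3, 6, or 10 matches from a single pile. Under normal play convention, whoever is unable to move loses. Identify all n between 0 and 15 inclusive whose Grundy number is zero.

0, 1, 2, 9, 13, 14

n :  0  1  2  3  4  5  6  7  8  9 10 11 12 13 14 15
G :  0  0  0  1  1  1  2  2  2  0  3  3  1  0  0  2
P-positions are exactly the n with G(n) = 0.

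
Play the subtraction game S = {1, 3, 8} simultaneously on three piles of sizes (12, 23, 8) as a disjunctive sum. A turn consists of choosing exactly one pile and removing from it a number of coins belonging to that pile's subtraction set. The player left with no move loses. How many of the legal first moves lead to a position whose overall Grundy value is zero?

All piles use S = {1, 3, 8}:
G(0) = 0
G(1) = mex{0} = 1
G(2) = mex{1} = 0
G(3) = mex{0,0} = 1
G(4) = mex{1,1} = 0
G(5) = mex{0,0} = 1
G(6) = mex{1,1} = 0
G(7) = mex{0,0} = 1
G(8) = mex{1,1,0} = 2
G(9) = mex{2,0,1} = 3
G(10) = mex{3,1,0} = 2
G(11) = mex{2,2,1} = 0
G(12) = mex{0,3,0} = 1
G(13) = mex{1,2,1} = 0
G(14) = mex{0,0,0} = 1
G(15) = mex{1,1,1} = 0
G(16) = mex{0,0,2} = 1
G(17) = mex{1,1,3} = 0
G(18) = mex{0,0,2} = 1
G(19) = mex{1,1,0} = 2
G(20) = mex{2,0,1} = 3
G(21) = mex{3,1,0} = 2
G(22) = mex{2,2,1} = 0
G(23) = mex{0,3,0} = 1
Pile A: G(12) = 1.
Pile B: G(23) = 1.
Pile C: G(8) = 2.
Combined Grundy value = 1 ⊕ 1 ⊕ 2 = 2.
A winning move leaves total XOR = 0, i.e. changes one component's Grundy value g to g ⊕ X where X is the current total.
Pile A: need g' = 1⊕2 = 3. Options: 12−1→G=0, 12−3→G=3, 12−8→G=0. Hits: 1.
Pile B: need g' = 1⊕2 = 3. Options: 23−1→G=0, 23−3→G=3, 23−8→G=0. Hits: 1.
Pile C: need g' = 2⊕2 = 0. Options: 8−1→G=1, 8−3→G=1, 8−8→G=0. Hits: 1.

3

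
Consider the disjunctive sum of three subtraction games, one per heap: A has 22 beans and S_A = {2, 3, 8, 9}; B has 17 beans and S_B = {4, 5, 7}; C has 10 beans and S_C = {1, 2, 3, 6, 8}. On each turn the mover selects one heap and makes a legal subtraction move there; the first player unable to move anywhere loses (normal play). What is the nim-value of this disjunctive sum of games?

Heap A, S = {2, 3, 8, 9}:
n :  0  1  2  3  4  5  6  7  8  9 10 11 12 13 14 15 16 17 18 19 20 21 22
G :  0  0  1  1  2  0  0  1  1  2  2  0  0  1  1  2  0  0  1  1  2  2  0
G_A(22) = 0.
Heap B, S = {4, 5, 7}:
G(0) = 0
G(1) = mex{} = 0
G(2) = mex{} = 0
G(3) = mex{} = 0
G(4) = mex{0} = 1
G(5) = mex{0,0} = 1
G(6) = mex{0,0} = 1
G(7) = mex{0,0,0} = 1
G(8) = mex{1,0,0} = 2
G(9) = mex{1,1,0} = 2
G(10) = mex{1,1,0} = 2
G(11) = mex{1,1,1} = 0
G(12) = mex{2,1,1} = 0
G(13) = mex{2,2,1} = 0
G(14) = mex{2,2,1} = 0
G(15) = mex{0,2,2} = 1
G(16) = mex{0,0,2} = 1
G(17) = mex{0,0,2} = 1
G_B(17) = 1.
Heap C, S = {1, 2, 3, 6, 8}:
G(0) = 0
G(1) = mex{0} = 1
G(2) = mex{1,0} = 2
G(3) = mex{2,1,0} = 3
G(4) = mex{3,2,1} = 0
G(5) = mex{0,3,2} = 1
G(6) = mex{1,0,3,0} = 2
G(7) = mex{2,1,0,1} = 3
G(8) = mex{3,2,1,2,0} = 4
G(9) = mex{4,3,2,3,1} = 0
G(10) = mex{0,4,3,0,2} = 1
G_C(10) = 1.
Combined Grundy value = 0 ⊕ 1 ⊕ 1 = 0.

0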